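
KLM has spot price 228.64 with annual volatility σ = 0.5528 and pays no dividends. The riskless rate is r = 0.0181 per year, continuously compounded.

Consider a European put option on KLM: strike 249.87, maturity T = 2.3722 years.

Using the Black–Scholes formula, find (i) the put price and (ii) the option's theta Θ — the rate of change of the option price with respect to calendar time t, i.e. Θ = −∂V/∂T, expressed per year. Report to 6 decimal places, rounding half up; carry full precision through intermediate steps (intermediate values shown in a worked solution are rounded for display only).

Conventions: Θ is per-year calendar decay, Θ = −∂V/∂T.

price = 82.616139
Θ = -12.311134

σ√T = 0.5528·√2.3722 = 0.851420
d₁ = (ln(S/K) + (r+σ²/2)T) / (σ√T) = (ln(228.64/249.87) + (0.0181+0.5528²/2)·2.3722) / 0.851420 = (-0.088792 + 0.405395) / 0.851420 = 0.371852
d₂ = d₁ − σ√T = 0.371852 − 0.851420 = -0.479567
e^{−rT} = 0.957972
N(−d₁) = 0.355001,  N(−d₂) = 0.684232
Put price V = K·e^{−rT}·N(−d₂) − S·N(−d₁) = 163.783650 − 81.167510 = 82.616139
φ(d₁) = (1/√(2π))·e^{−d₁²/2} = 0.372292
Θ = −S·φ(d₁)·σ/(2√T) + r·K·e^{−rT}·N(−d₂) = −15.275618 + 2.964484 = -12.311134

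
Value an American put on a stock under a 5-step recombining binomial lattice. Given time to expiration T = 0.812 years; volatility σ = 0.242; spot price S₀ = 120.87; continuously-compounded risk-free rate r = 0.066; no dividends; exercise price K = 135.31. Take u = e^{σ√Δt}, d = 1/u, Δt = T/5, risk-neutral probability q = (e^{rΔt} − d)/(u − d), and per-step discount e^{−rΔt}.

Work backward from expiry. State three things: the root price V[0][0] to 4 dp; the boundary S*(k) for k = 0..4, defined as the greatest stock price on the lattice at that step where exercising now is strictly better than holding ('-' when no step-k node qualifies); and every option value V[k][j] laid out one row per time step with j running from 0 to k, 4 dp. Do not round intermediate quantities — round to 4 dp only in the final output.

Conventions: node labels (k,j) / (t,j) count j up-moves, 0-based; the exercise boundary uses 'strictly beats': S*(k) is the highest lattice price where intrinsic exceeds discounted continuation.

price = 16.7302
boundary = - 109.6389 99.4514 109.6389 120.8700
tree:
16.7302
25.6711 9.1665
35.8586 15.7000 3.5774
45.0995 25.6711 7.2048 0.4435
53.4818 35.8586 14.4400 0.9555 0.0000
61.0851 45.0995 25.6711 2.0584 0.0000 0.0000

params: Δt=0.16240 u=1.10244 d=0.90708 q=0.53080 e^(-rΔt)=0.98934
t_5 payoffs: 61.0851 45.0995 25.6711 2.0584 0.0000 0.0000
t_4: node(4,0) S=81.8282 payoff=53.4818 vs cont=52.0392 → 53.4818 [stop]  node(4,1) S=99.4514 payoff=35.8586 vs cont=34.4160 → 35.8586 [stop]  node(4,2) S=120.8700 payoff=14.4400 vs cont=12.9974 → 14.4400 [stop]  node(4,3) S=146.9015 payoff=0.0000 vs cont=0.9555 → 0.9555 [wait]  node(4,4) S=178.5393 payoff=0.0000 vs cont=0.0000 → 0.0000 [wait]  ⇒ S*(4)=120.8700
t_3: node(3,0) S=90.2105 payoff=45.0995 vs cont=43.6570 → 45.0995 [stop]  node(3,1) S=109.6389 payoff=25.6711 vs cont=24.2285 → 25.6711 [stop]  node(3,2) S=133.2516 payoff=2.0584 vs cont=7.2048 → 7.2048 [wait]  node(3,3) S=161.9496 payoff=0.0000 vs cont=0.4435 → 0.4435 [wait]  ⇒ S*(3)=109.6389
t_2: node(2,0) S=99.4514 payoff=35.8586 vs cont=34.4160 → 35.8586 [stop]  node(2,1) S=120.8700 payoff=14.4400 vs cont=15.7000 → 15.7000 [wait]  node(2,2) S=146.9015 payoff=0.0000 vs cont=3.5774 → 3.5774 [wait]  ⇒ S*(2)=99.4514
t_1: node(1,0) S=109.6389 payoff=25.6711 vs cont=24.8902 → 25.6711 [stop]  node(1,1) S=133.2516 payoff=2.0584 vs cont=9.1665 → 9.1665 [wait]  ⇒ S*(1)=109.6389
t_0: node(0,0) S=120.8700 payoff=14.4400 vs cont=16.7302 → 16.7302 [wait]  ⇒ S*(0)=-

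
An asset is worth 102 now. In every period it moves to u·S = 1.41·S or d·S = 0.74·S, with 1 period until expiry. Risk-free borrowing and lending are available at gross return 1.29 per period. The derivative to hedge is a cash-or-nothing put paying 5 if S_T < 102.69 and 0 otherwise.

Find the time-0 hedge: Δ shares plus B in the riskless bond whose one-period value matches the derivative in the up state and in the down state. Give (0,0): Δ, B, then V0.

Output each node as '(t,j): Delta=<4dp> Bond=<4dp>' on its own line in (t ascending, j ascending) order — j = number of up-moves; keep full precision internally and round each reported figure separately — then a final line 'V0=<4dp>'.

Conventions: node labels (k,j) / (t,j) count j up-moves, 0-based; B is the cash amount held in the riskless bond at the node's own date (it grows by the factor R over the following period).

(0,0): Delta=-0.0732 Bond=8.1569
V0=0.6942

Risk-neutral probability p* = (R−d)/(u−d) = (1.29−0.74)/(1.41−0.74) = 0.8209.
Payoffs at expiry: V(1,0)=5.0000, V(1,1)=0.0000
Node (0,0) S=102.0000: V=(p*·0.0000+(1−p*)·5.0000)/1.29=0.6942; Δ=(0.0000−5.0000)/(143.8200−75.4800)=-0.0732; B=V−Δ·S=8.1569
Verification: the root portfolio costs Δ(0,0)·S0 + B(0,0) = 0.6942, matching V0.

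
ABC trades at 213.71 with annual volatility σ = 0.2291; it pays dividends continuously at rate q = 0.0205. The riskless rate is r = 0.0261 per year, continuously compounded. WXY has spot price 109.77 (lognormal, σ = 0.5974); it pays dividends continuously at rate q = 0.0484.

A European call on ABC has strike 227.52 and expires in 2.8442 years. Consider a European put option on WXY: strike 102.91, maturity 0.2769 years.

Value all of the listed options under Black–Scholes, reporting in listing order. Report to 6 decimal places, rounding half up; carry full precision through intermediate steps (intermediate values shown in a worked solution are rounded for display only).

price(ABC call K=227.52) = 27.030897
price(WXY put K=102.91) = 10.298029

[ABC call K=227.52]
σ√T = 0.2291·√2.8442 = 0.386372
d₁ = (ln(S/K) + (r−q+σ²/2)T) / (σ√T) = (ln(213.71/227.52) + (0.0261−0.0205+0.2291²/2)·2.8442) / 0.386372 = (-0.062618 + 0.090569) / 0.386372 = 0.072342
d₂ = d₁ − σ√T = 0.072342 − 0.386372 = -0.314030
e^{−rT} = 0.928455
e^{−qT} = 0.943361
N(d₁) = 0.528835,  N(d₂) = 0.376749
price = S·e^{−qT}·N(d₁) − K·e^{−rT}·N(d₂) = 106.616167 − 79.585270 = 27.030897
[WXY put K=102.91]
σ√T = 0.5974·√0.2769 = 0.314360
d₁ = (ln(S/K) + (r−q+σ²/2)T) / (σ√T) = (ln(109.77/102.91) + (0.0261−0.0484+0.5974²/2)·0.2769) / 0.314360 = (0.064532 + 0.043236) / 0.314360 = 0.342819
d₂ = d₁ − σ√T = 0.342819 − 0.314360 = 0.028460
e^{−rT} = 0.992799
e^{−qT} = 0.986687
N(−d₁) = 0.365867,  N(−d₂) = 0.488648
price = K·e^{−rT}·N(−d₂) − S·e^{−qT}·N(−d₁) = 49.924620 − 39.626592 = 10.298029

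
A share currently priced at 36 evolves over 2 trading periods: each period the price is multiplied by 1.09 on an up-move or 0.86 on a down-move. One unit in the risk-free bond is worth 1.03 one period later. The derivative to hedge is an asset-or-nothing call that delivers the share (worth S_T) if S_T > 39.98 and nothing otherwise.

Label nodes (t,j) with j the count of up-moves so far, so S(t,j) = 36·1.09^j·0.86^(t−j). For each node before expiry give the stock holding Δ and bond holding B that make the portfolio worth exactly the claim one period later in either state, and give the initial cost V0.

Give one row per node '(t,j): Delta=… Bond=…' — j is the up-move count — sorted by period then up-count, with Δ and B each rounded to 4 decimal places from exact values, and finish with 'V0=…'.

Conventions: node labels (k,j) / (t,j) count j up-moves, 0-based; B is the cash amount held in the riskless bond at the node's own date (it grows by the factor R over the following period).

No-arbitrage ⇒ martingale measure with p* = (R−d)/(u−d) = 0.7391.
At maturity the claim pays: V(2,0)=0.0000, V(2,1)=0.0000, V(2,2)=42.7716
(1,0): S=30.9600. Δ = (V_up−V_dn)/(S_up−S_dn) = (0.0000−0.0000)/(33.7464−26.6256) = 0.0000. V = [p*·0.0000 + (1−p*)·0.0000]/1.03 = 0.0000. B = V − Δ·S = 0.0000.
(1,1): S=39.2400. Δ = (V_up−V_dn)/(S_up−S_dn) = (42.7716−0.0000)/(42.7716−33.7464) = 4.7391. V = [p*·42.7716 + (1−p*)·0.0000]/1.03 = 30.6930. B = V − Δ·S = -155.2705.
(0,0): S=36.0000. Δ = (V_up−V_dn)/(S_up−S_dn) = (30.6930−0.0000)/(39.2400−30.9600) = 3.7069. V = [p*·30.6930 + (1−p*)·0.0000]/1.03 = 22.0254. B = V − Δ·S = -111.4225.
Sanity check at the root: Δ(0,0)·S0 + B(0,0) reproduces V0 = 22.0254.

(0,0): Delta=3.7069 Bond=-111.4225
(1,0): Delta=0.0000 Bond=0.0000
(1,1): Delta=4.7391 Bond=-155.2705
V0=22.0254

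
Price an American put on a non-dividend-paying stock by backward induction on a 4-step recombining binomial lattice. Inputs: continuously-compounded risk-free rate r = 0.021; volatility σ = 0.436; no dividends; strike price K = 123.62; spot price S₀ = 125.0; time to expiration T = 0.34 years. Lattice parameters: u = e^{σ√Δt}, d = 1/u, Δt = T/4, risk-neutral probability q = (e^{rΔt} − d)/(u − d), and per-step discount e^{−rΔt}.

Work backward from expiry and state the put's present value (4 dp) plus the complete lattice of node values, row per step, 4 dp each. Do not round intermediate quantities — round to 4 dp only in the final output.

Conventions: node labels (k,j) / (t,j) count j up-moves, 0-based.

Δt=0.08500, u=1.13555, d=0.88063, q=0.47527, disc=e^(-rΔt)=0.99822
k=4 terminal: V=max(K-S,0) → 48.4423 26.6808 0.0000 0.0000 0.0000
k=3: j=0 S=85.3678 intr=38.2522 cont=38.0317 V=38.2522[EX]; j=1 S=110.0791 intr=13.5409 cont=13.9752 V=13.9752[hold]; j=2 S=141.9434 intr=0.0000 cont=0.0000 V=0.0000[hold]; j=3 S=183.0314 intr=0.0000 cont=0.0000 V=0.0000[hold]
k=2: j=0 S=96.9392 intr=26.6808 cont=26.6663 V=26.6808[EX]; j=1 S=125.0000 intr=0.0000 cont=7.3201 V=7.3201[hold]; j=2 S=161.1835 intr=0.0000 cont=0.0000 V=0.0000[hold]
k=1: j=0 S=110.0791 intr=13.5409 cont=17.4480 V=17.4480[hold]; j=1 S=141.9434 intr=0.0000 cont=3.8342 V=3.8342[hold]
k=0: j=0 S=125.0000 intr=0.0000 cont=10.9581 V=10.9581[hold]

price = 10.9581
tree:
10.9581
17.4480 3.8342
26.6808 7.3201 0.0000
38.2522 13.9752 0.0000 0.0000
48.4423 26.6808 0.0000 0.0000 0.0000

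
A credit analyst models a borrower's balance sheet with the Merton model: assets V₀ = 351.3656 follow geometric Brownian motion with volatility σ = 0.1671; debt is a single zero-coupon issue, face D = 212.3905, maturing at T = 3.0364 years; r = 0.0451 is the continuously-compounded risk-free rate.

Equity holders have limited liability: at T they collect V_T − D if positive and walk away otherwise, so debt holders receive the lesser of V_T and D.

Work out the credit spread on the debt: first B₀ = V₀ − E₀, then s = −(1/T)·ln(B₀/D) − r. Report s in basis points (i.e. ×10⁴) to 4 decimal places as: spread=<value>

With assets at 351.3656 and a single debt payment of 212.3905 at 3.0364 years:
d₁ = [ln(V₀/D) + (r + σ²/2)T] / (σ√T)
   = [ln(351.3656/212.3905) + (0.0451 + 0.5·0.1671²)·3.0364] / (0.1671·√3.0364)
   = [0.503401 + 0.179333] / 0.291176 = 2.344745
d₂ = d₁ − σ√T = 2.344745 − 0.291176 = 2.053569
N(d₁) = 0.990480,  N(d₂) = 0.979991,  e^(−rT) = 0.872021
E₀ = V₀·N(d₁) − D·e^(−rT)·N(d₂)
   = 351.3656·0.990480 − 212.3905·0.872021·0.979991 = 166.517378
B₀ = V₀ − E₀ = 351.3656 − 166.517378 = 184.848222
spread = −(1/T)·ln(B₀/D) − r = −(1/3.0364)·ln(184.848222/212.3905) − 0.0451 = 0.00064216
in basis points: 0.00064216 × 10⁴ = 6.4216 bp

spread=6.4216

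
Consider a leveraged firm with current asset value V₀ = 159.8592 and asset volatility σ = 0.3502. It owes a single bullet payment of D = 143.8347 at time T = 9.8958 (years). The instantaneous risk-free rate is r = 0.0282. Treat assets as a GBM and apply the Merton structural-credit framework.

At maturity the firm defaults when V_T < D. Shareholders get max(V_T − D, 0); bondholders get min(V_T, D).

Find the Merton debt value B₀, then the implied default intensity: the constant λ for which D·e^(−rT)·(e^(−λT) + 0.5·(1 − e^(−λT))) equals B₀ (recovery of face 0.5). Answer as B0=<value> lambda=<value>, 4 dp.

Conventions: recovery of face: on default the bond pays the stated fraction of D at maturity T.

Apply the equity-as-call identities (strike 143.8347, horizon 9.8958 years):
d₁ = [ln(V₀/D) + (r + σ²/2)T] / (σ√T)
   = [ln(159.8592/143.8347) + (0.0282 + 0.5·0.3502²)·9.8958] / (0.3502·√9.8958)
   = [0.105629 + 0.885872] / 1.101645 = 0.900019
d₂ = d₁ − σ√T = 0.900019 − 1.101645 = -0.201626
N(d₁) = 0.815945,  N(d₂) = 0.420105,  e^(−rT) = 0.756493
E₀ = V₀·N(d₁) − D·e^(−rT)·N(d₂)
   = 159.8592·0.815945 − 143.8347·0.756493·0.420105 = 84.724723
B₀ = V₀ − E₀ = 159.8592 − 84.724723 = 75.134477
e^(−λT) = (B₀·e^(rT)/D − 0.5)/(1 − 0.5) = (75.1345·1.321889/143.8347 − 0.5)/0.5 = 0.38102207
λ = −ln(0.38102207)/9.8958 = 0.097506

B0=75.1345 lambda=0.0975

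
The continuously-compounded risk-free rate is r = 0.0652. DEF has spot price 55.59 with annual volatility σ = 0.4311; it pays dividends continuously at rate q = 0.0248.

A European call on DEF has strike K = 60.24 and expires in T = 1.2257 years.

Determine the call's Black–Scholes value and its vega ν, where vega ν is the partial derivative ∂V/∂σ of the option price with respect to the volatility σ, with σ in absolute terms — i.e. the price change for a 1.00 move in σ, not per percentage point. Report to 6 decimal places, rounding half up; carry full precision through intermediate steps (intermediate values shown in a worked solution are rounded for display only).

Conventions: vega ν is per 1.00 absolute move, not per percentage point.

price = 9.507600
ν = 23.459431

σ√T = 0.4311·√1.2257 = 0.477277
d₁ = (ln(S/K) + (r−q+σ²/2)T) / (σ√T) = (ln(55.59/60.24) + (0.0652−0.0248+0.4311²/2)·1.2257) / 0.477277 = (-0.080333 + 0.163415) / 0.477277 = 0.174074
d₂ = d₁ − σ√T = 0.174074 − 0.477277 = -0.303202
e^{−rT} = 0.923194
e^{−qT} = 0.970060
N(d₁) = 0.569096,  N(d₂) = 0.380868
Call price V = S·e^{−qT}·N(d₁) − K·e^{−rT}·N(d₂) = 30.688884 − 21.181284 = 9.507600
φ(d₁) = (1/√(2π))·e^{−d₁²/2} = 0.392944
ν = S·e^{−qT}·φ(d₁)·√T = 23.459431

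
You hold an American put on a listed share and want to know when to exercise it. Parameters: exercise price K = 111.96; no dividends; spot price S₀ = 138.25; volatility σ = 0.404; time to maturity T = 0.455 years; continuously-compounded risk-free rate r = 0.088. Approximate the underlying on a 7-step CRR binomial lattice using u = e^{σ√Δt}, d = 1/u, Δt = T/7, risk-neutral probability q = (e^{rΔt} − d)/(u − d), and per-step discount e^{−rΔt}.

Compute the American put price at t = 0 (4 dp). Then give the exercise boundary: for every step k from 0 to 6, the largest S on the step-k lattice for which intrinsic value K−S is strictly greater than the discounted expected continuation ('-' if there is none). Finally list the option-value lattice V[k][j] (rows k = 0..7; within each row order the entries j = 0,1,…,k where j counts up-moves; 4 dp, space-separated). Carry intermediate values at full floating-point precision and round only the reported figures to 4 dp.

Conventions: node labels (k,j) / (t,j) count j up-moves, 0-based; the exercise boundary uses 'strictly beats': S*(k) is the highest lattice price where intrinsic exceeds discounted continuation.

params: Δt=0.06500 u=1.10849 d=0.90213 q=0.50207 e^(-rΔt)=0.99430
t_7 payoffs: 44.7339 29.3556 10.4596 0.0000 0.0000 0.0000 0.0000 0.0000
t_6: node(6,0) S=74.5196 payoff=37.4404 vs cont=36.8018 → 37.4404 [stop]  node(6,1) S=91.5663 payoff=20.3937 vs cont=19.7552 → 20.3937 [stop]  node(6,2) S=112.5124 payoff=0.0000 vs cont=5.1784 → 5.1784 [wait]  node(6,3) S=138.2500 payoff=0.0000 vs cont=0.0000 → 0.0000 [wait]  node(6,4) S=169.8752 payoff=0.0000 vs cont=0.0000 → 0.0000 [wait]  node(6,5) S=208.7348 payoff=0.0000 vs cont=0.0000 → 0.0000 [wait]  node(6,6) S=256.4836 payoff=0.0000 vs cont=0.0000 → 0.0000 [wait]  ⇒ S*(6)=91.5663
t_5: node(5,0) S=82.6044 payoff=29.3556 vs cont=28.7170 → 29.3556 [stop]  node(5,1) S=101.5004 payoff=10.4596 vs cont=12.6818 → 12.6818 [wait]  node(5,2) S=124.7190 payoff=0.0000 vs cont=2.5638 → 2.5638 [wait]  node(5,3) S=153.2490 payoff=0.0000 vs cont=0.0000 → 0.0000 [wait]  node(5,4) S=188.3052 payoff=0.0000 vs cont=0.0000 → 0.0000 [wait]  node(5,5) S=231.3807 payoff=0.0000 vs cont=0.0000 → 0.0000 [wait]  ⇒ S*(5)=82.6044
t_4: node(4,0) S=91.5663 payoff=20.3937 vs cont=20.8645 → 20.8645 [wait]  node(4,1) S=112.5124 payoff=0.0000 vs cont=7.5585 → 7.5585 [wait]  node(4,2) S=138.2500 payoff=0.0000 vs cont=1.2693 → 1.2693 [wait]  node(4,3) S=169.8752 payoff=0.0000 vs cont=0.0000 → 0.0000 [wait]  node(4,4) S=208.7348 payoff=0.0000 vs cont=0.0000 → 0.0000 [wait]  ⇒ S*(4)=-
t_3: node(3,0) S=101.5004 payoff=10.4596 vs cont=14.1031 → 14.1031 [wait]  node(3,1) S=124.7190 payoff=0.0000 vs cont=4.3758 → 4.3758 [wait]  node(3,2) S=153.2490 payoff=0.0000 vs cont=0.6284 → 0.6284 [wait]  node(3,3) S=188.3052 payoff=0.0000 vs cont=0.0000 → 0.0000 [wait]  ⇒ S*(3)=-
t_2: node(2,0) S=112.5124 payoff=0.0000 vs cont=9.1667 → 9.1667 [wait]  node(2,1) S=138.2500 payoff=0.0000 vs cont=2.4801 → 2.4801 [wait]  node(2,2) S=169.8752 payoff=0.0000 vs cont=0.3111 → 0.3111 [wait]  ⇒ S*(2)=-
t_1: node(1,0) S=124.7190 payoff=0.0000 vs cont=5.7764 → 5.7764 [wait]  node(1,1) S=153.2490 payoff=0.0000 vs cont=1.3832 → 1.3832 [wait]  ⇒ S*(1)=-
t_0: node(0,0) S=138.2500 payoff=0.0000 vs cont=3.5504 → 3.5504 [wait]  ⇒ S*(0)=-

price = 3.5504
boundary = - - - - - 82.6044 91.5663
tree:
3.5504
5.7764 1.3832
9.1667 2.4801 0.3111
14.1031 4.3758 0.6284 0.0000
20.8645 7.5585 1.2693 0.0000 0.0000
29.3556 12.6818 2.5638 0.0000 0.0000 0.0000
37.4404 20.3937 5.1784 0.0000 0.0000 0.0000 0.0000
44.7339 29.3556 10.4596 0.0000 0.0000 0.0000 0.0000 0.0000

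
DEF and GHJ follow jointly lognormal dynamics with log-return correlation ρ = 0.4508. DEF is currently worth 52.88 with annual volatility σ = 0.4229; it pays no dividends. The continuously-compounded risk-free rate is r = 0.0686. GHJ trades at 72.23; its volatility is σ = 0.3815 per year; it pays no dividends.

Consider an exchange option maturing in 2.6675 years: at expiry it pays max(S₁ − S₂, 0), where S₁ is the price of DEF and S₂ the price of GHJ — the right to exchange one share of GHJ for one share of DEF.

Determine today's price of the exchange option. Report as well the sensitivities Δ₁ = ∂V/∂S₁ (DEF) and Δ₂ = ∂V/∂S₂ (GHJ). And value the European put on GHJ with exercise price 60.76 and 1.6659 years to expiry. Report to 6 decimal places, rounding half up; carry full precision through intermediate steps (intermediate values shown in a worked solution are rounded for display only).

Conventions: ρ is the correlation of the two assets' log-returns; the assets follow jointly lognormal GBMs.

exchange price = 8.839852
Δ1 = 0.457816
Δ2 = -0.212785
price(GHJ put K=60.76) = 5.253790

σ_eff = √(σ₁² + σ₂² − 2ρσ₁σ₂) = √(0.4229² + 0.3815² − 2·0.4508·0.4229·0.3815) = 0.422996
d₁ = (ln(S₁/S₂) + (q₂ − q₁ + σ_eff²/2)T) / (σ_eff√T) = (ln(52.88/72.23) + (0.0 − 0.0 + 0.089463)·2.6675) / 0.690858 = -0.105938
d₂ = d₁ − σ_eff√T = -0.105938 − 0.690858 = -0.796796
N(d₁) = 0.457816,  N(d₂) = 0.212785
V = S₁·e^{−q₁T}·N(d₁) − S₂·e^{−q₂T}·N(d₂) = 24.209302 − 15.369450 = 8.839852
Δ₁ = e^{−q₁T}·N(d₁) = 0.457816;  Δ₂ = −e^{−q₂T}·N(d₂) = -0.212785
[vanilla: GHJ put K=60.76]
σ√T = 0.3815·√1.6659 = 0.492401
d₁ = (ln(S/K) + (r+σ²/2)T) / (σ√T) = (ln(72.23/60.76) + (0.0686+0.3815²/2)·1.6659) / 0.492401 = (0.172924 + 0.235510) / 0.492401 = 0.829474
d₂ = d₁ − σ√T = 0.829474 − 0.492401 = 0.337073
e^{−rT} = 0.892007
N(−d₁) = 0.203418,  N(−d₂) = 0.368031
price = K·e^{−rT}·N(−d₂) − S·N(−d₁) = 19.946679 − 14.692889 = 5.253790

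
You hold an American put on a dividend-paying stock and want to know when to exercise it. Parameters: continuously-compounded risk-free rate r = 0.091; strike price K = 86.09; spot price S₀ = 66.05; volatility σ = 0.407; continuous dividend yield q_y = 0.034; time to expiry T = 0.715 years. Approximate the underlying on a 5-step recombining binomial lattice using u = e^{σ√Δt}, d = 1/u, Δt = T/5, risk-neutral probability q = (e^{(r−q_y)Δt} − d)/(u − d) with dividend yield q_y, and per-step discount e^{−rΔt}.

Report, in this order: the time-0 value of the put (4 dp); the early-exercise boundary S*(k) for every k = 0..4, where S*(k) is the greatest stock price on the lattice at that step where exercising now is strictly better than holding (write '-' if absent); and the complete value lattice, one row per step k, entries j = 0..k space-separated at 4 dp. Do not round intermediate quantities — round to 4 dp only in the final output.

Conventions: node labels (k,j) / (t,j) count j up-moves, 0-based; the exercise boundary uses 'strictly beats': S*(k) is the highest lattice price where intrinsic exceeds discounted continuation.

params: Δt=0.14300 u=1.16638 d=0.85735 q=0.48808 e^(-rΔt)=0.98707
t_5 payoffs: 55.4940 44.4656 29.4620 9.0503 0.0000 0.0000
t_4: node(4,0) S=35.6867 payoff=50.4033 vs cont=49.4633 → 50.4033 [stop]  node(4,1) S=48.5500 payoff=37.5400 vs cont=36.6624 → 37.5400 [stop]  node(4,2) S=66.0500 payoff=20.0400 vs cont=19.2473 → 20.0400 [stop]  node(4,3) S=89.8578 payoff=0.0000 vs cont=4.5731 → 4.5731 [wait]  node(4,4) S=122.2473 payoff=0.0000 vs cont=0.0000 → 0.0000 [wait]  ⇒ S*(4)=66.0500
t_3: node(3,0) S=41.6244 payoff=44.4656 vs cont=43.5544 → 44.4656 [stop]  node(3,1) S=56.6280 payoff=29.4620 vs cont=28.6236 → 29.4620 [stop]  node(3,2) S=77.0397 payoff=9.0503 vs cont=12.3294 → 12.3294 [wait]  node(3,3) S=104.8088 payoff=0.0000 vs cont=2.3108 → 2.3108 [wait]  ⇒ S*(3)=56.6280
t_2: node(2,0) S=48.5500 payoff=37.5400 vs cont=36.6624 → 37.5400 [stop]  node(2,1) S=66.0500 payoff=20.0400 vs cont=20.8271 → 20.8271 [wait]  node(2,2) S=89.8578 payoff=0.0000 vs cont=7.3433 → 7.3433 [wait]  ⇒ S*(2)=48.5500
t_1: node(1,0) S=56.6280 payoff=29.4620 vs cont=29.0028 → 29.4620 [stop]  node(1,1) S=77.0397 payoff=9.0503 vs cont=14.0617 → 14.0617 [wait]  ⇒ S*(1)=56.6280
t_0: node(0,0) S=66.0500 payoff=20.0400 vs cont=21.6617 → 21.6617 [wait]  ⇒ S*(0)=-

price = 21.6617
boundary = - 56.6280 48.5500 56.6280 66.0500
tree:
21.6617
29.4620 14.0617
37.5400 20.8271 7.3433
44.4656 29.4620 12.3294 2.3108
50.4033 37.5400 20.0400 4.5731 0.0000
55.4940 44.4656 29.4620 9.0503 0.0000 0.0000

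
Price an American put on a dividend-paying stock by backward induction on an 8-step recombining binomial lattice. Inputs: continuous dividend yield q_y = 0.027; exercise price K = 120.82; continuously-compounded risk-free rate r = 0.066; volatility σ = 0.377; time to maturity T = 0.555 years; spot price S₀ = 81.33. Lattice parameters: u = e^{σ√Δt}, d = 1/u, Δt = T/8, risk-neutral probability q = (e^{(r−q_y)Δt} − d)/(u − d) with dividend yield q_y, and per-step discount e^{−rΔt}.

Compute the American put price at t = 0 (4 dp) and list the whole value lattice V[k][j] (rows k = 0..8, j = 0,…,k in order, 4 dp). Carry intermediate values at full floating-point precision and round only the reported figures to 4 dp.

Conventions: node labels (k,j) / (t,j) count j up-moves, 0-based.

Δt=0.06938  u=1.10440  d=0.90547  q=0.48882  discount=0.99543
step 8 (expiry): payoffs max(K−S,0) = 84.0704 75.9969 66.1497 54.1391 39.4900 21.6226 0.0000 0.0000 0.0000
k=7: (k=7,j=0): S=40.5861, K−S=80.2339, hold=79.7579 ⇒ V=80.2339 exercise | (k=7,j=1): S=49.5025, K−S=71.3175, hold=70.8582 ⇒ V=71.3175 exercise | (k=7,j=2): S=60.3777, K−S=60.4423, hold=60.0034 ⇒ V=60.4423 exercise | (k=7,j=3): S=73.6421, K−S=47.1779, hold=46.7638 ⇒ V=47.1779 exercise | (k=7,j=4): S=89.8205, K−S=30.9995, hold=30.6156 ⇒ V=30.9995 exercise | (k=7,j=5): S=109.5532, K−S=11.2668, hold=11.0026 ⇒ V=11.2668 exercise | (k=7,j=6): S=133.6210, K−S=0.0000, hold=0.0000 ⇒ V=0.0000 continue | (k=7,j=7): S=162.9763, K−S=0.0000, hold=0.0000 ⇒ V=0.0000 continue
k=6: (k=6,j=0): S=44.8231, K−S=75.9969, hold=75.5288 ⇒ V=75.9969 exercise | (k=6,j=1): S=54.6703, K−S=66.1497, hold=65.7001 ⇒ V=66.1497 exercise | (k=6,j=2): S=66.6809, K−S=54.1391, hold=53.7120 ⇒ V=54.1391 exercise | (k=6,j=3): S=81.3300, K−S=39.4900, hold=39.0903 ⇒ V=39.4900 exercise | (k=6,j=4): S=99.1974, K−S=21.6226, hold=21.2563 ⇒ V=21.6226 exercise | (k=6,j=5): S=120.9901, K−S=0.0000, hold=5.7331 ⇒ V=5.7331 continue | (k=6,j=6): S=147.5705, K−S=0.0000, hold=0.0000 ⇒ V=0.0000 continue
k=5: (k=5,j=0): S=49.5025, K−S=71.3175, hold=70.8582 ⇒ V=71.3175 exercise | (k=5,j=1): S=60.3777, K−S=60.4423, hold=60.0034 ⇒ V=60.4423 exercise | (k=5,j=2): S=73.6421, K−S=47.1779, hold=46.7638 ⇒ V=47.1779 exercise | (k=5,j=3): S=89.8205, K−S=30.9995, hold=30.6156 ⇒ V=30.9995 exercise | (k=5,j=4): S=109.5532, K−S=11.2668, hold=13.7923 ⇒ V=13.7923 continue | (k=5,j=5): S=133.6210, K−S=0.0000, hold=2.9173 ⇒ V=2.9173 continue
k=4: (k=4,j=0): S=54.6703, K−S=66.1497, hold=65.7001 ⇒ V=66.1497 exercise | (k=4,j=1): S=66.6809, K−S=54.1391, hold=53.7120 ⇒ V=54.1391 exercise | (k=4,j=2): S=81.3300, K−S=39.4900, hold=39.0903 ⇒ V=39.4900 exercise | (k=4,j=3): S=99.1974, K−S=21.6226, hold=22.4851 ⇒ V=22.4851 continue | (k=4,j=4): S=120.9901, K−S=0.0000, hold=8.4377 ⇒ V=8.4377 continue
k=3: (k=3,j=0): S=60.3777, K−S=60.4423, hold=60.0034 ⇒ V=60.4423 exercise | (k=3,j=1): S=73.6421, K−S=47.1779, hold=46.7638 ⇒ V=47.1779 exercise | (k=3,j=2): S=89.8205, K−S=30.9995, hold=31.0353 ⇒ V=31.0353 continue | (k=3,j=3): S=109.5532, K−S=11.2668, hold=15.5472 ⇒ V=15.5472 continue
k=2: (k=2,j=0): S=66.6809, K−S=54.1391, hold=53.7120 ⇒ V=54.1391 exercise | (k=2,j=1): S=81.3300, K−S=39.4900, hold=39.1077 ⇒ V=39.4900 exercise | (k=2,j=2): S=99.1974, K−S=21.6226, hold=23.3573 ⇒ V=23.3573 continue
k=1: (k=1,j=0): S=73.6421, K−S=47.1779, hold=46.7638 ⇒ V=47.1779 exercise | (k=1,j=1): S=89.8205, K−S=30.9995, hold=31.4597 ⇒ V=31.4597 continue
k=0: (k=0,j=0): S=81.3300, K−S=39.4900, hold=39.3142 ⇒ V=39.4900 exercise

price = 39.4900
tree:
39.4900
47.1779 31.4597
54.1391 39.4900 23.3573
60.4423 47.1779 31.0353 15.5472
66.1497 54.1391 39.4900 22.4851 8.4377
71.3175 60.4423 47.1779 30.9995 13.7923 2.9173
75.9969 66.1497 54.1391 39.4900 21.6226 5.7331 0.0000
80.2339 71.3175 60.4423 47.1779 30.9995 11.2668 0.0000 0.0000
84.0704 75.9969 66.1497 54.1391 39.4900 21.6226 0.0000 0.0000 0.0000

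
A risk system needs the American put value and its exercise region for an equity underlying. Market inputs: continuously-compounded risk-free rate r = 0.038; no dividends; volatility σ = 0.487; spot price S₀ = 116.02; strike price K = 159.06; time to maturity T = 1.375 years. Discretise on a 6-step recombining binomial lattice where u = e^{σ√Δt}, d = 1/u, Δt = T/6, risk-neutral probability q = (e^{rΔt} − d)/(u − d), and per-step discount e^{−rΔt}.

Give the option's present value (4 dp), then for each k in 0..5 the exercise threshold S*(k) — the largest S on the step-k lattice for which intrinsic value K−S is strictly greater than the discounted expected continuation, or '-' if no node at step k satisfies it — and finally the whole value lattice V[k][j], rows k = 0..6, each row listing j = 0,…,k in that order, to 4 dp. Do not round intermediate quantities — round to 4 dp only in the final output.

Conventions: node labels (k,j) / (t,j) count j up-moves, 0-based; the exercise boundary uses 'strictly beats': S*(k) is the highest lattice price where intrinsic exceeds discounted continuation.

Δt=0.22917, u=1.26255, d=0.79205, q=0.46057, disc=e^(-rΔt)=0.99133
k=6 terminal: V=max(K-S,0) → 130.4155 113.3997 86.2760 43.0400 0.0000 0.0000 0.0000
k=5: j=0 S=36.1651 intr=122.8949 cont=121.5157 V=122.8949[EX]; j=1 S=57.6484 intr=101.4116 cont=100.0325 V=101.4116[EX]; j=2 S=91.8934 intr=67.1666 cont=65.7875 V=67.1666[EX]; j=3 S=146.4811 intr=12.5789 cont=23.0158 V=23.0158[hold]; j=4 S=233.4956 intr=0.0000 cont=0.0000 V=0.0000[hold]; j=5 S=372.1995 intr=0.0000 cont=0.0000 V=0.0000[hold]  S*(5)=91.8934
k=4: j=0 S=45.6603 intr=113.3997 cont=112.0206 V=113.3997[EX]; j=1 S=72.7840 intr=86.2760 cont=84.8969 V=86.2760[EX]; j=2 S=116.0200 intr=43.0400 cont=46.4261 V=46.4261[hold]; j=3 S=184.9397 intr=0.0000 cont=12.3078 V=12.3078[hold]; j=4 S=294.7998 intr=0.0000 cont=0.0000 V=0.0000[hold]  S*(4)=72.7840
k=3: j=0 S=57.6484 intr=101.4116 cont=100.0325 V=101.4116[EX]; j=1 S=91.8934 intr=67.1666 cont=67.3335 V=67.3335[hold]; j=2 S=146.4811 intr=12.5789 cont=30.4460 V=30.4460[hold]; j=3 S=233.4956 intr=0.0000 cont=6.5817 V=6.5817[hold]  S*(3)=57.6484
k=2: j=0 S=72.7840 intr=86.2760 cont=84.9731 V=86.2760[EX]; j=1 S=116.0200 intr=43.0400 cont=49.9077 V=49.9077[hold]; j=2 S=184.9397 intr=0.0000 cont=19.2861 V=19.2861[hold]  S*(2)=72.7840
k=1: j=0 S=91.8934 intr=67.1666 cont=68.9231 V=68.9231[hold]; j=1 S=146.4811 intr=12.5789 cont=35.4940 V=35.4940[hold]  S*(1)=-
k=0: j=0 S=116.0200 intr=43.0400 cont=53.0626 V=53.0626[hold]  S*(0)=-

price = 53.0626
boundary = - - 72.7840 57.6484 72.7840 91.8934
tree:
53.0626
68.9231 35.4940
86.2760 49.9077 19.2861
101.4116 67.3335 30.4460 6.5817
113.3997 86.2760 46.4261 12.3078 0.0000
122.8949 101.4116 67.1666 23.0158 0.0000 0.0000
130.4155 113.3997 86.2760 43.0400 0.0000 0.0000 0.0000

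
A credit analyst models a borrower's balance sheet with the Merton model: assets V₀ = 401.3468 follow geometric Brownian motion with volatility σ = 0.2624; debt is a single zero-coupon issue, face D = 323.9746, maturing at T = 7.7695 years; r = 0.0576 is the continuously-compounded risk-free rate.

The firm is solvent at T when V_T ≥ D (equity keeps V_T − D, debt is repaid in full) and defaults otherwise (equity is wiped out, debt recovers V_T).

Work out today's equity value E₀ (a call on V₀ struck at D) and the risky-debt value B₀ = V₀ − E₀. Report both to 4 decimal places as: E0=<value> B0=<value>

E0=214.4132 B0=186.9336

Equity is a call on the firm's assets struck at D = 323.9746:
d₁ = [ln(V₀/D) + (r + σ²/2)T] / (σ√T)
   = [ln(401.3468/323.9746) + (0.0576 + 0.5·0.2624²)·7.7695] / (0.2624·√7.7695)
   = [0.214161 + 0.715003] / 0.731409 = 1.270375
d₂ = d₁ − σ√T = 1.270375 − 0.731409 = 0.538966
N(d₁) = 0.898024,  N(d₂) = 0.705045,  e^(−rT) = 0.639209
E₀ = V₀·N(d₁) − D·e^(−rT)·N(d₂)
   = 401.3468·0.898024 − 323.9746·0.639209·0.705045 = 214.413202
B₀ = V₀ − E₀ = 401.3468 − 214.413202 = 186.933598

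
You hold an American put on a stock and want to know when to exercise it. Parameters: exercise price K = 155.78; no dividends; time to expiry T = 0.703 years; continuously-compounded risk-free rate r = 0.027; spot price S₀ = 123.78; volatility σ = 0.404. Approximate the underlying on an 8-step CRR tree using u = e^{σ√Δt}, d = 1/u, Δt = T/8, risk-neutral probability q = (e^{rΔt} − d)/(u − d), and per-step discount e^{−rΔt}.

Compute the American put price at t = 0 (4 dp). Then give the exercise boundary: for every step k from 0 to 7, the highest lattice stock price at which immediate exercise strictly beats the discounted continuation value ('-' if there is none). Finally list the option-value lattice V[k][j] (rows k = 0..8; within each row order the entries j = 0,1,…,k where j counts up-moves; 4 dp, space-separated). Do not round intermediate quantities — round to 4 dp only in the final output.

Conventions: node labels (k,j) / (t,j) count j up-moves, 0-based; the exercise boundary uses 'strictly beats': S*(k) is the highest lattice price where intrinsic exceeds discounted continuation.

price = 36.9918
boundary = - - 97.4154 86.4204 97.4154 109.8093 123.7800 109.8093
tree:
36.9918
47.2503 26.0610
58.3646 35.4431 16.0255
69.3596 46.4504 23.6935 7.7975
79.1136 58.3646 33.7727 12.8910 2.3178
87.7667 69.3596 45.9707 20.7249 4.4678 0.0000
95.4432 79.1136 58.3646 32.0000 8.6122 0.0000 0.0000
102.2533 87.7667 69.3596 45.9707 16.6009 0.0000 0.0000 0.0000
108.2947 95.4432 79.1136 58.3646 32.0000 0.0000 0.0000 0.0000 0.0000

params: Δt=0.08787 u=1.12723 d=0.88713 q=0.47999 e^(-rΔt)=0.99763
t_8 payoffs: 108.2947 95.4432 79.1136 58.3646 32.0000 0.0000 0.0000 0.0000 0.0000
t_7: node(7,0) S=53.5267 payoff=102.2533 vs cont=101.8841 → 102.2533 [stop]  node(7,1) S=68.0133 payoff=87.7667 vs cont=87.3976 → 87.7667 [stop]  node(7,2) S=86.4204 payoff=69.3596 vs cont=68.9904 → 69.3596 [stop]  node(7,3) S=109.8093 payoff=45.9707 vs cont=45.6015 → 45.9707 [stop]  node(7,4) S=139.5282 payoff=16.2518 vs cont=16.6009 → 16.6009 [wait]  node(7,5) S=177.2901 payoff=0.0000 vs cont=0.0000 → 0.0000 [wait]  node(7,6) S=225.2721 payoff=0.0000 vs cont=0.0000 → 0.0000 [wait]  node(7,7) S=286.2399 payoff=0.0000 vs cont=0.0000 → 0.0000 [wait]  ⇒ S*(7)=109.8093
t_6: node(6,0) S=60.3368 payoff=95.4432 vs cont=95.0740 → 95.4432 [stop]  node(6,1) S=76.6664 payoff=79.1136 vs cont=78.7444 → 79.1136 [stop]  node(6,2) S=97.4154 payoff=58.3646 vs cont=57.9954 → 58.3646 [stop]  node(6,3) S=123.7800 payoff=32.0000 vs cont=31.7980 → 32.0000 [stop]  node(6,4) S=157.2799 payoff=0.0000 vs cont=8.6122 → 8.6122 [wait]  node(6,5) S=199.8462 payoff=0.0000 vs cont=0.0000 → 0.0000 [wait]  node(6,6) S=253.9328 payoff=0.0000 vs cont=0.0000 → 0.0000 [wait]  ⇒ S*(6)=123.7800
t_5: node(5,0) S=68.0133 payoff=87.7667 vs cont=87.3976 → 87.7667 [stop]  node(5,1) S=86.4204 payoff=69.3596 vs cont=68.9904 → 69.3596 [stop]  node(5,2) S=109.8093 payoff=45.9707 vs cont=45.6015 → 45.9707 [stop]  node(5,3) S=139.5282 payoff=16.2518 vs cont=20.7249 → 20.7249 [wait]  node(5,4) S=177.2901 payoff=0.0000 vs cont=4.4678 → 4.4678 [wait]  node(5,5) S=225.2721 payoff=0.0000 vs cont=0.0000 → 0.0000 [wait]  ⇒ S*(5)=109.8093
t_4: node(4,0) S=76.6664 payoff=79.1136 vs cont=78.7444 → 79.1136 [stop]  node(4,1) S=97.4154 payoff=58.3646 vs cont=57.9954 → 58.3646 [stop]  node(4,2) S=123.7800 payoff=32.0000 vs cont=33.7727 → 33.7727 [wait]  node(4,3) S=157.2799 payoff=0.0000 vs cont=12.8910 → 12.8910 [wait]  node(4,4) S=199.8462 payoff=0.0000 vs cont=2.3178 → 2.3178 [wait]  ⇒ S*(4)=97.4154
t_3: node(3,0) S=86.4204 payoff=69.3596 vs cont=68.9904 → 69.3596 [stop]  node(3,1) S=109.8093 payoff=45.9707 vs cont=46.4504 → 46.4504 [wait]  node(3,2) S=139.5282 payoff=16.2518 vs cont=23.6935 → 23.6935 [wait]  node(3,3) S=177.2901 payoff=0.0000 vs cont=7.7975 → 7.7975 [wait]  ⇒ S*(3)=86.4204
t_2: node(2,0) S=97.4154 payoff=58.3646 vs cont=58.2251 → 58.3646 [stop]  node(2,1) S=123.7800 payoff=32.0000 vs cont=35.4431 → 35.4431 [wait]  node(2,2) S=157.2799 payoff=0.0000 vs cont=16.0255 → 16.0255 [wait]  ⇒ S*(2)=97.4154
t_1: node(1,0) S=109.8093 payoff=45.9707 vs cont=47.2503 → 47.2503 [wait]  node(1,1) S=139.5282 payoff=16.2518 vs cont=26.0610 → 26.0610 [wait]  ⇒ S*(1)=-
t_0: node(0,0) S=123.7800 payoff=32.0000 vs cont=36.9918 → 36.9918 [wait]  ⇒ S*(0)=-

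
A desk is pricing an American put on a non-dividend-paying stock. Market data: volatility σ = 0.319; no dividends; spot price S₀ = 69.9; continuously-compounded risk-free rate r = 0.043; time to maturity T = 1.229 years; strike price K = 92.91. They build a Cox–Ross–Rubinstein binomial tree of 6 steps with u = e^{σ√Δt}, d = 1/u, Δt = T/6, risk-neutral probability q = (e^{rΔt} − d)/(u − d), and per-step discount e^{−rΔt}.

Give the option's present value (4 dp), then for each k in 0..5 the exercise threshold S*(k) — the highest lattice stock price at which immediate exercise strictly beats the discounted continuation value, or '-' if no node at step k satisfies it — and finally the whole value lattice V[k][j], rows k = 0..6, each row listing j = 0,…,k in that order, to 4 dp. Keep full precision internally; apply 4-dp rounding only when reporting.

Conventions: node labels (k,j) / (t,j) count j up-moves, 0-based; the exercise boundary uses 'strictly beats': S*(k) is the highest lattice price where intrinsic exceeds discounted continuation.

Δt=0.20483  u=1.15532  d=0.86556  q=0.49450  discount=0.99123
step 6 (expiry): payoffs max(K−S,0) = 63.5152 53.6751 40.5409 23.0100 0.0000 0.0000 0.0000
step 5: (k=5,j=0): S=33.9603, K−S=58.9497, hold=58.1350 ⇒ V=58.9497 exercise | (k=5,j=1): S=45.3288, K−S=47.5812, hold=46.7665 ⇒ V=47.5812 exercise | (k=5,j=2): S=60.5029, K−S=32.4071, hold=31.5924 ⇒ V=32.4071 exercise | (k=5,j=3): S=80.7567, K−S=12.1533, hold=11.5295 ⇒ V=12.1533 exercise | (k=5,j=4): S=107.7905, K−S=0.0000, hold=0.0000 ⇒ V=0.0000 continue | (k=5,j=5): S=143.8742, K−S=0.0000, hold=0.0000 ⇒ V=0.0000 continue  boundary S*=80.7567
step 4: (k=4,j=0): S=39.2349, K−S=53.6751, hold=52.8603 ⇒ V=53.6751 exercise | (k=4,j=1): S=52.3691, K−S=40.5409, hold=39.7262 ⇒ V=40.5409 exercise | (k=4,j=2): S=69.9000, K−S=23.0100, hold=22.1953 ⇒ V=23.0100 exercise | (k=4,j=3): S=93.2995, K−S=0.0000, hold=6.0896 ⇒ V=6.0896 continue | (k=4,j=4): S=124.5322, K−S=0.0000, hold=0.0000 ⇒ V=0.0000 continue  boundary S*=69.9000
step 3: (k=3,j=0): S=45.3288, K−S=47.5812, hold=46.7665 ⇒ V=47.5812 exercise | (k=3,j=1): S=60.5029, K−S=32.4071, hold=31.5924 ⇒ V=32.4071 exercise | (k=3,j=2): S=80.7567, K−S=12.1533, hold=14.5145 ⇒ V=14.5145 continue | (k=3,j=3): S=107.7905, K−S=0.0000, hold=3.0513 ⇒ V=3.0513 continue  boundary S*=60.5029
step 2: (k=2,j=0): S=52.3691, K−S=40.5409, hold=39.7262 ⇒ V=40.5409 exercise | (k=2,j=1): S=69.9000, K−S=23.0100, hold=23.3526 ⇒ V=23.3526 continue | (k=2,j=2): S=93.2995, K−S=0.0000, hold=8.7684 ⇒ V=8.7684 continue  boundary S*=52.3691
step 1: (k=1,j=0): S=60.5029, K−S=32.4071, hold=31.7603 ⇒ V=32.4071 exercise | (k=1,j=1): S=80.7567, K−S=12.1533, hold=15.9991 ⇒ V=15.9991 continue  boundary S*=60.5029
step 0: (k=0,j=0): S=69.9000, K−S=23.0100, hold=24.0803 ⇒ V=24.0803 continue  boundary S*=-

price = 24.0803
boundary = - 60.5029 52.3691 60.5029 69.9000 80.7567
tree:
24.0803
32.4071 15.9991
40.5409 23.3526 8.7684
47.5812 32.4071 14.5145 3.0513
53.6751 40.5409 23.0100 6.0896 0.0000
58.9497 47.5812 32.4071 12.1533 0.0000 0.0000
63.5152 53.6751 40.5409 23.0100 0.0000 0.0000 0.0000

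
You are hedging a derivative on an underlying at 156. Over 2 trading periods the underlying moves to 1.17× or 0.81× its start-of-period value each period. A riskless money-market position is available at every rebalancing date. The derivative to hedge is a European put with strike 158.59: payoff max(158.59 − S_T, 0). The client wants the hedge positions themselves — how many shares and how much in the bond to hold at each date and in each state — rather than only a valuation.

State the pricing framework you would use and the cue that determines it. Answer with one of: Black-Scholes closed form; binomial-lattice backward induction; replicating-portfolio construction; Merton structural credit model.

Key observation: the deliverable is the dynamic trading strategy on the 2-step tree (spot 156, moves 1.17 and 0.81), so the valuation must go through the node-by-node replicating-portfolio solve.

framework: replicating-portfolio construction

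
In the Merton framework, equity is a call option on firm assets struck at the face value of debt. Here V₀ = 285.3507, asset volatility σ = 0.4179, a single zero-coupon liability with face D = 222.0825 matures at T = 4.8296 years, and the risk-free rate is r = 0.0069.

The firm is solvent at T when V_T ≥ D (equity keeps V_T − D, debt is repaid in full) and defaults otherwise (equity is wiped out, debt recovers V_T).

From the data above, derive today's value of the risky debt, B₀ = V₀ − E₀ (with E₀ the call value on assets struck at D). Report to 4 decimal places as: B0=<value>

B0=157.6946

Work the structural quantities from V₀ = 285.3507 against face 222.0825:
d₁ = [ln(V₀/D) + (r + σ²/2)T] / (σ√T)
   = [ln(285.3507/222.0825) + (0.0069 + 0.5·0.4179²)·4.8296] / (0.4179·√4.8296)
   = [0.250670 + 0.455046] / 0.918392 = 0.768426
d₂ = d₁ − σ√T = 0.768426 − 0.918392 = -0.149966
N(d₁) = 0.778883,  N(d₂) = 0.440396,  e^(−rT) = 0.967225
E₀ = V₀·N(d₁) − D·e^(−rT)·N(d₂)
   = 285.3507·0.778883 − 222.0825·0.967225·0.440396 = 127.656124
B₀ = V₀ − E₀ = 285.3507 − 127.656124 = 157.694576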